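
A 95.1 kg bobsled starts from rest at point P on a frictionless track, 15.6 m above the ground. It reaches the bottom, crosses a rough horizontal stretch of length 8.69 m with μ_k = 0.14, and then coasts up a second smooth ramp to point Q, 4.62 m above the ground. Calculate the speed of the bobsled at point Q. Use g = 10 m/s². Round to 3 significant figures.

v = 14.0 m/s

Energy at P: mgh₁ = (95.1)(10)(15.6) = 14836 J
Friction loss: W_f = μ_k mg d = 1157 J
At Q: ½mv² + mgh₂ = mgh₁ − W_f
½mv² = 14836 − 1157 − 4393.6 = 9285.0 J
v = √(2 × 9285.0/95.1) = 13.97 m/s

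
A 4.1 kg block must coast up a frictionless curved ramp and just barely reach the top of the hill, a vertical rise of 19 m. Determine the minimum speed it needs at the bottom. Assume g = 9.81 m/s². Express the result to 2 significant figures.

At the top it is momentarily at rest, so all KE converts to PE: ½mv² = mgh
v = √(2gh) = √(2 × 9.81 × 19) = 19.31 m/s

v = 19 m/s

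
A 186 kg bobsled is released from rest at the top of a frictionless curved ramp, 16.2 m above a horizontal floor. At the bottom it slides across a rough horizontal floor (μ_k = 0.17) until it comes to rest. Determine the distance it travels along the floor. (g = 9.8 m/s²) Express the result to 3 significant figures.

d = 95.3 m

Energy at the top = energy at the end + work done against friction:
At rest all PE has been dissipated by friction: mgh = μ_k m g d
d = h/μ_k = 16.2/0.17 = 95.29 m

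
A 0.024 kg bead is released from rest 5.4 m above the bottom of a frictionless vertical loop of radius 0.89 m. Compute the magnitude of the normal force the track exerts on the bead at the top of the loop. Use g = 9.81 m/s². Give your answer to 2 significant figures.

N = 1.7 N

Energy from release to top (height 2r): mgh = ½mv_top² + mg(2r)
v_top² = 2g(h − 2r) = 2(9.81)(5.4 − 1.780) = 71.024 m²/s²
At the top, both N and weight point toward the centre: N + mg = mv_top²/r
N = m(v_top²/r − g) = 0.024(71.024/0.89 − 9.81) = 1.680 N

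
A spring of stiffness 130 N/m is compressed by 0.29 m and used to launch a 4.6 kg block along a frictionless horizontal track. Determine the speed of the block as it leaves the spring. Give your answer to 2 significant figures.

Conservation of energy: ½kx² = ½mv²
v = x√(k/m) = 0.29 × √(130/4.6) = 1.542 m/s

v = 1.5 m/s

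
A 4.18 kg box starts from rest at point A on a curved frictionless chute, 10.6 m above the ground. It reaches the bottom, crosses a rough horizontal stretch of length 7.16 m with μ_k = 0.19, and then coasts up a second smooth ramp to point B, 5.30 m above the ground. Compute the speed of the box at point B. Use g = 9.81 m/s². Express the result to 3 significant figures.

Energy at A: mgh₁ = (4.18)(9.81)(10.6) = 434.66 J
Friction loss: W_f = μ_k mg d = 55.78 J
At B: ½mv² + mgh₂ = mgh₁ − W_f
½mv² = 434.66 − 55.78 − 217.33 = 161.55 J
v = √(2 × 161.55/4.18) = 8.792 m/s

v = 8.79 m/s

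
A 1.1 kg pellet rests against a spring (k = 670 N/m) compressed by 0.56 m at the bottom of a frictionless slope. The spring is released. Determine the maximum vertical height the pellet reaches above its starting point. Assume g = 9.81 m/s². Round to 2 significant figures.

At maximum height the pellet is at rest, so ½kx² = mgh
h = kx²/(2mg) = (670)(0.56)²/(2 × 1.1 × 9.81) = 9.736 m

h = 9.7 m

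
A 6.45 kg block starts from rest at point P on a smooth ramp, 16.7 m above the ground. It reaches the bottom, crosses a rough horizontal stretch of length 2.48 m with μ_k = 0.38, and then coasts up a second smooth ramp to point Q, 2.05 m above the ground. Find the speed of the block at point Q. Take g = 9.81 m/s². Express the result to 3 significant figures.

v = 16.4 m/s

Energy at P: mgh₁ = (6.45)(9.81)(16.7) = 1056.7 J
Friction loss: W_f = μ_k mg d = 59.63 J
At Q: ½mv² + mgh₂ = mgh₁ − W_f
½mv² = 1056.7 − 59.63 − 129.71 = 867.34 J
v = √(2 × 867.34/6.45) = 16.40 m/s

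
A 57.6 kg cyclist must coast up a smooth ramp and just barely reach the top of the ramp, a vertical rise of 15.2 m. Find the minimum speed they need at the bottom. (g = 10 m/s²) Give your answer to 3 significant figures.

At the top they are momentarily at rest, so all KE converts to PE: ½mv² = mgh
v = √(2gh) = √(2 × 10 × 15.2) = 17.44 m/s

v = 17.4 m/s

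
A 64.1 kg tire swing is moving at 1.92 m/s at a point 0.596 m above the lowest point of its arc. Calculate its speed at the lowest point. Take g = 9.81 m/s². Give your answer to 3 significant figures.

Energy conservation between the two points: ½mv₀² + mgh = ½mv²
v² = v₀² + 2gh = (1.92)² + 2(9.81)(0.596) = 15.380
v = √15.380 = 3.922 m/s

v = 3.92 m/s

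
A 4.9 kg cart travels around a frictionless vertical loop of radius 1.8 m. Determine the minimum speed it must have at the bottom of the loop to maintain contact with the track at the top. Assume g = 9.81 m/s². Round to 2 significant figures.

At the top: mg = mv_top²/r ⇒ v_top² = gr = 17.66 m²/s²
Energy from bottom to top (height 2r): ½mv_bot² = ½mv_top² + mg(2r)
v_bot² = gr + 4gr = 5gr = 88.29
v_bot = √(5gr) = 9.396 m/s

v = 9.4 m/s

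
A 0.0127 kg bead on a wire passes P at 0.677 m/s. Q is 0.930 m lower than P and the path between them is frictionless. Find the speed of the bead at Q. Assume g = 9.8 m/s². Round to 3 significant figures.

Energy conservation between the two points: ½mv₀² + mgh = ½mv²
v² = v₀² + 2gh = (0.677)² + 2(9.8)(0.930) = 18.686
v = √18.686 = 4.323 m/s

v = 4.32 m/s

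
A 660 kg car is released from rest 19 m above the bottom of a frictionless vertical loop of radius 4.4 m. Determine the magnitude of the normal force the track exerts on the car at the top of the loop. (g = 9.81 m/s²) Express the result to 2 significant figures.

Energy from release to top (height 2r): mgh = ½mv_top² + mg(2r)
v_top² = 2g(h − 2r) = 2(9.81)(19 − 8.800) = 200.12 m²/s²
At the top, both N and weight point toward the centre: N + mg = mv_top²/r
N = m(v_top²/r − g) = 660(200.12/4.4 − 9.81) = 23544 N

N = 24000 N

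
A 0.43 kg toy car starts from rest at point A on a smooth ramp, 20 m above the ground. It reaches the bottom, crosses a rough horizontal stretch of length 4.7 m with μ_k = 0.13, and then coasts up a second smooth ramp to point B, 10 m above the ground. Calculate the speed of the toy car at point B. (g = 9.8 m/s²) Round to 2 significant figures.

v = 14 m/s

Energy at A: mgh₁ = (0.43)(9.8)(20) = 84.280 J
Friction loss: W_f = μ_k mg d = 2.575 J
At B: ½mv² + mgh₂ = mgh₁ − W_f
½mv² = 84.280 − 2.575 − 42.140 = 39.565 J
v = √(2 × 39.565/0.43) = 13.57 m/s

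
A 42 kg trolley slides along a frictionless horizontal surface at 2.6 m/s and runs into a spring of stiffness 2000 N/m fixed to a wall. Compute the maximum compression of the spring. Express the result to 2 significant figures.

At max compression the trolley is momentarily at rest: ½mv² = ½kx²
x = v√(m/k) = 2.6 × √(42/2000) = 0.3768 m

x = 0.38 m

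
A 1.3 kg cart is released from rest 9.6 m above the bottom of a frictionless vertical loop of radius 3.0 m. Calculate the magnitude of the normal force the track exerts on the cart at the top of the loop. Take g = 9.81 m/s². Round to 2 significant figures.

Energy from release to top (height 2r): mgh = ½mv_top² + mg(2r)
v_top² = 2g(h − 2r) = 2(9.81)(9.6 − 6.000) = 70.632 m²/s²
At the top, both N and weight point toward the centre: N + mg = mv_top²/r
N = m(v_top²/r − g) = 1.3(70.632/3.0 − 9.81) = 17.85 N

N = 18 N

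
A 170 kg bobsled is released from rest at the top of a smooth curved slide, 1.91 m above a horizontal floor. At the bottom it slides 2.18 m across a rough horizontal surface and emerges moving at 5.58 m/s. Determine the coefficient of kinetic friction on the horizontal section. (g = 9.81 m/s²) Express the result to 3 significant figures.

Energy bookkeeping (friction removes W_f = μ_k N d):
mgh = ½mv² + μ_k m g d
mgh = 3185.3 J; ½mv² = 2646.6 J
W_f = 3185.3 − 2646.6 = 538.7 J
μ_k = W_f/(mg·d) = 538.7/(1668 × 2.18) = 0.1482

μ_k = 0.148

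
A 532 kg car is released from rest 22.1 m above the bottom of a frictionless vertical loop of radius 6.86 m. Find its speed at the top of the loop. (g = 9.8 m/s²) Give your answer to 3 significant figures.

Energy conservation: mgh = ½mv_top² + mg(2r)
v_top² = 2g(h − 2r) = 2(9.8)(22.1 − 13.72) = 164.2
v_top = 12.82 m/s

v = 12.8 m/s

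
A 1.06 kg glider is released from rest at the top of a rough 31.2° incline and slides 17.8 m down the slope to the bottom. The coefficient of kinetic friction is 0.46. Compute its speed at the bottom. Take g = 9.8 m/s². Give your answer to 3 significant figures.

v = 6.59 m/s

Work–energy: mg(L sinθ) − μ_k(mg cosθ)L = ½mv²
mgh = mgL sinθ = (1.06)(9.8)(17.8)sin31.2° = 95.787 J
W_f = μ_k mg cosθ · L = (0.46)(1.06)(9.8)cos31.2°·17.8 = 72.75 J
½mv² = 95.787 − 72.75 = 23.032 J
v = √(2 × 23.032/1.06) = 6.592 m/s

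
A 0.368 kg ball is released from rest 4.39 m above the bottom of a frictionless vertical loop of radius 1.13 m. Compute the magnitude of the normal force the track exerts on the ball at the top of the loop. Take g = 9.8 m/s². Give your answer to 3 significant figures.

Energy from release to top (height 2r): mgh = ½mv_top² + mg(2r)
v_top² = 2g(h − 2r) = 2(9.8)(4.39 − 2.260) = 41.748 m²/s²
At the top, both N and weight point toward the centre: N + mg = mv_top²/r
N = m(v_top²/r − g) = 0.368(41.748/1.13 − 9.8) = 9.989 N

N = 9.99 N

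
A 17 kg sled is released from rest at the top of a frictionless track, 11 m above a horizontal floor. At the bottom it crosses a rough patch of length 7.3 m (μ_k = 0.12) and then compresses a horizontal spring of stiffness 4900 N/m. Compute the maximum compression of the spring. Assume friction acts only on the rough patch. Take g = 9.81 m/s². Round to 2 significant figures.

Initial energy: E₁ = mgh = (17)(9.81)(11) = 1834.5 J
Friction removes W_f = μ_k mg d = (0.12)(17)(9.81)(7.3) = 146.1 J
Energy reaching the spring: E = 1834.5 − 146.1 = 1688.4 J
At max compression ½kx² = E ⇒ x = √(2E/k) = √(2 × 1688.4/4900) = 0.8301 m

x = 0.83 m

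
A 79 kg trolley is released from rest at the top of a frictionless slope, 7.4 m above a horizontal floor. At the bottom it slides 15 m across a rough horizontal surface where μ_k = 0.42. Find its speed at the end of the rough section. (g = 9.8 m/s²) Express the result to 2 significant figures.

Applying the work–energy principle:
mgh = ½mv² + μ_k m g d
W_f = μ_k mg d = (0.42)(79)(9.8)(15) = 4877 J
½mv² = mgh − W_f = 5729.1 − 4877 = 851.62 J
v = √(2 × 851.62/79) = 4.643 m/s

v = 4.6 m/s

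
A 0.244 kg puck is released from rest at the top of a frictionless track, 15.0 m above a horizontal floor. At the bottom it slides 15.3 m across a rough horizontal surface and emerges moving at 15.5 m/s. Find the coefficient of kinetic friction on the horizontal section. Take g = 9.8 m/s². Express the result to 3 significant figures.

μ_k = 0.179

Applying the work–energy principle:
mgh = ½mv² + μ_k m g d
mgh = 35.868 J; ½mv² = 29.311 J
W_f = 35.868 − 29.311 = 6.558 J
μ_k = W_f/(mg·d) = 6.558/(2.391 × 15.3) = 0.1792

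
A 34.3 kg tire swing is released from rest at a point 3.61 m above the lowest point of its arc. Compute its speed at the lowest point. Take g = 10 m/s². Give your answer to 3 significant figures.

v = 8.50 m/s

By conservation of mechanical energy, mgh = ½mv²
v = √(2gh) = √(2 × 10 × 3.61) = √72.200 = 8.497 m/s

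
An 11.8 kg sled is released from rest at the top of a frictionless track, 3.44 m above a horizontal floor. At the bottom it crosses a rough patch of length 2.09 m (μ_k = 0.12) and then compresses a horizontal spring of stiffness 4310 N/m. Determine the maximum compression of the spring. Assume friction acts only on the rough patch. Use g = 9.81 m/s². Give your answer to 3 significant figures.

x = 0.414 m

Initial energy: E₁ = mgh = (11.8)(9.81)(3.44) = 398.21 J
Friction removes W_f = μ_k mg d = (0.12)(11.8)(9.81)(2.09) = 29.03 J
Energy reaching the spring: E = 398.21 − 29.03 = 369.18 J
At max compression ½kx² = E ⇒ x = √(2E/k) = √(2 × 369.18/4310) = 0.4139 m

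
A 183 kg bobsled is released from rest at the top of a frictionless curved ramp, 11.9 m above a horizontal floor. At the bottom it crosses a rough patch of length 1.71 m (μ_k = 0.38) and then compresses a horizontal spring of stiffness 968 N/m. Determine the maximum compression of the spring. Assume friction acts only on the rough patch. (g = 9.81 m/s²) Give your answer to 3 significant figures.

Initial energy: E₁ = mgh = (183)(9.81)(11.9) = 21363 J
Friction removes W_f = μ_k mg d = (0.38)(183)(9.81)(1.71) = 1167 J
Energy reaching the spring: E = 21363 − 1167 = 20197 J
At max compression ½kx² = E ⇒ x = √(2E/k) = √(2 × 20197/968) = 6.460 m

x = 6.46 m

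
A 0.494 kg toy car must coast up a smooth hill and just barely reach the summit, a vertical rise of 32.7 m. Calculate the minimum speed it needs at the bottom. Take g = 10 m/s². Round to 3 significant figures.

At the top it is momentarily at rest, so all KE converts to PE: ½mv² = mgh
v = √(2gh) = √(2 × 10 × 32.7) = 25.57 m/s

v = 25.6 m/s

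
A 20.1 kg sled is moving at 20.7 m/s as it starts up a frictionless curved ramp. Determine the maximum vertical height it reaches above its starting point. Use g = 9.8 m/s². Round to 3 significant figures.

h = 21.9 m

Setting KE at the bottom equal to PE gained: ½mv² = mgh
h = v²/(2g) = 20.7²/(2 × 9.8) = 21.86 m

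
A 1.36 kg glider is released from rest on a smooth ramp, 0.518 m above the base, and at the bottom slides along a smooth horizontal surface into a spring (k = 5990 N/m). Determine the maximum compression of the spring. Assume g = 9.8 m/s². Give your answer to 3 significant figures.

Gravitational PE at the top equals spring PE at max compression: mgh = ½kx²
x = √(2mgh/k) = √(2 × 1.36 × 9.8 × 0.518 / 5990) = 0.04801 m

x = 0.0480 m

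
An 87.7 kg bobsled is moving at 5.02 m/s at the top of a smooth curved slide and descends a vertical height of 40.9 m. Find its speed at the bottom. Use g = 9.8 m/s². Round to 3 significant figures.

v = 28.8 m/s

Mechanical energy is conserved (no friction): ½mv₀² + mgh = ½mv²
The mass cancels from both sides.
v² = v₀² + 2gh = (5.02)² + 2(9.8)(40.9) = 826.84
v = √826.84 = 28.75 m/s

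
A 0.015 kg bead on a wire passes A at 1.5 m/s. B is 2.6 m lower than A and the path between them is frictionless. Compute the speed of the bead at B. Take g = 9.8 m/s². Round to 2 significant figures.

Mechanical energy is conserved (no friction): ½mv₀² + mgh = ½mv²
The mass cancels from both sides.
v² = v₀² + 2gh = (1.5)² + 2(9.8)(2.6) = 53.210
v = √53.210 = 7.295 m/s

v = 7.3 m/s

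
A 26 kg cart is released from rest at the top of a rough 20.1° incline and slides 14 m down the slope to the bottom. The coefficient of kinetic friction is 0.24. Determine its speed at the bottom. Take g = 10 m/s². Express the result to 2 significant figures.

v = 5.8 m/s

Energy: mgh = ½mv² + W_f, with h = L sinθ and W_f = μ_k (mg cosθ) L
mgh = mgL sinθ = (26)(10)(14)sin20.1° = 1250.9 J
W_f = μ_k mg cosθ · L = (0.24)(26)(10)cos20.1°·14 = 820.4 J
½mv² = 1250.9 − 820.4 = 430.53 J
v = √(2 × 430.53/26) = 5.755 m/s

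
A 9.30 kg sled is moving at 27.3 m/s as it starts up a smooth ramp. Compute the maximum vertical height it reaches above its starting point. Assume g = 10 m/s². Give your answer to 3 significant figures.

h = 37.3 m

By energy conservation, ½mv² = mgh
h = v²/(2g) = 27.3²/(2 × 10) = 37.26 m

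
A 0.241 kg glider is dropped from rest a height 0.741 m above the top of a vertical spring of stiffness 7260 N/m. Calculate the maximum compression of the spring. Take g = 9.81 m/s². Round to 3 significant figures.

Take the reference level at the top of the uncompressed spring. At max compression the glider has fallen H + x and is momentarily at rest:
mg(H + x) = ½kx²
½(7260)x² − (0.241)(9.81)x − (0.241)(9.81)(0.741) = 0
3630x² − 2.364x − 1.752 = 0
x = [2.364 + √(5.589 + 25437)]/(2 × 3630) = 0.02230 m

x = 0.0223 m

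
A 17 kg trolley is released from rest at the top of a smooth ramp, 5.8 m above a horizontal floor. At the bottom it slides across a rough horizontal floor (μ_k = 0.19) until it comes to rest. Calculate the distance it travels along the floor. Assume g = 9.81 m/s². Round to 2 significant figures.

d = 31 m

Energy at the top = energy at the end + work done against friction:
At rest all PE has been dissipated by friction: mgh = μ_k m g d
d = h/μ_k = 5.8/0.19 = 30.53 m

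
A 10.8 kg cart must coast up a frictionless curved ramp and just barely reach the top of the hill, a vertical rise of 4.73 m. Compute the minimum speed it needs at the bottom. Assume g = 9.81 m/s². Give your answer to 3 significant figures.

v = 9.63 m/s

At the top it is momentarily at rest, so all KE converts to PE: ½mv² = mgh
v = √(2gh) = √(2 × 9.81 × 4.73) = 9.633 m/s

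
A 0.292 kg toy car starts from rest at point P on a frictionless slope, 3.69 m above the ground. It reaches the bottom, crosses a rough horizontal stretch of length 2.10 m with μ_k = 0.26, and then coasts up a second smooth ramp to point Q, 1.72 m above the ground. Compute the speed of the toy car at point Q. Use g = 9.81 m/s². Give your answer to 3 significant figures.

Energy at P: mgh₁ = (0.292)(9.81)(3.69) = 10.570 J
Friction loss: W_f = μ_k mg d = 1.564 J
At Q: ½mv² + mgh₂ = mgh₁ − W_f
½mv² = 10.570 − 1.564 − 4.9270 = 4.0791 J
v = √(2 × 4.0791/0.292) = 5.286 m/s

v = 5.29 m/s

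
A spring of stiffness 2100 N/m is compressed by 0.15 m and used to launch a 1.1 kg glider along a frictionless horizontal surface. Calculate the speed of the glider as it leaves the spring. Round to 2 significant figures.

v = 6.6 m/s

The glider leaves the spring when the spring is at natural length, so ½kx² = ½mv²
v = x√(k/m) = 0.15 × √(2100/1.1) = 6.554 m/s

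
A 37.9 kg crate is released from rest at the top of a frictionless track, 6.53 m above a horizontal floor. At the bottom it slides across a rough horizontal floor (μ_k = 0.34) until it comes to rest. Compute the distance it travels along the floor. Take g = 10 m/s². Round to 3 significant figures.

d = 19.2 m

Energy at the top = energy at the end + work done against friction:
At rest all PE has been dissipated by friction: mgh = μ_k m g d
d = h/μ_k = 6.53/0.34 = 19.21 m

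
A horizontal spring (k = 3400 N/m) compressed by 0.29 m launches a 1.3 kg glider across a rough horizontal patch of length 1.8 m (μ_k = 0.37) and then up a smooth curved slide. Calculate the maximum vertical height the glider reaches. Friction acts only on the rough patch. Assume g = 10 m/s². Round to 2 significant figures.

h = 10 m

Spring energy: E₀ = ½kx² = ½(3400)(0.29)² = 142.97 J
Friction: W_f = μ_k mg d = (0.37)(1.3)(10)(1.8) = 8.658 J
Energy at base of ramp: E = 142.97 − 8.658 = 134.31 J
At max height all remaining energy is PE: mgh = E ⇒ h = E/(mg) = 134.31/(1.3 × 10) = 10.33 m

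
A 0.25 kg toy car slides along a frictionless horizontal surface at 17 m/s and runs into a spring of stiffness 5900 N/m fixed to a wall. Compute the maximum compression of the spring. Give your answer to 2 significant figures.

x = 0.11 m

All KE is stored as spring PE at maximum compression: ½mv² = ½kx²
x = v√(m/k) = 17 × √(0.25/5900) = 0.1107 m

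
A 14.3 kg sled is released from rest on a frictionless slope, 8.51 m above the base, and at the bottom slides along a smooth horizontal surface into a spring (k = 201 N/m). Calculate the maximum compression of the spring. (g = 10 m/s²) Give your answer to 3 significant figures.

x = 3.48 m

Gravitational PE at the top equals spring PE at max compression: mgh = ½kx²
x = √(2mgh/k) = √(2 × 14.3 × 10 × 8.51 / 201) = 3.480 m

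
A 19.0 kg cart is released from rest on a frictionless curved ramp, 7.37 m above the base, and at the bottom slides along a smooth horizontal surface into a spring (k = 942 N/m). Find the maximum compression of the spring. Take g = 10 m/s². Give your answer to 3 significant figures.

x = 1.72 m

Gravitational PE at the top equals spring PE at max compression: mgh = ½kx²
x = √(2mgh/k) = √(2 × 19.0 × 10 × 7.37 / 942) = 1.724 m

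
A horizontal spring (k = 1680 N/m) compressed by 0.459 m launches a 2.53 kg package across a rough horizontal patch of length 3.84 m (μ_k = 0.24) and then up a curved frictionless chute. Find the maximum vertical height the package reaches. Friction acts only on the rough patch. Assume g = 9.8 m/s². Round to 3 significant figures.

Spring energy: E₀ = ½kx² = ½(1680)(0.459)² = 176.97 J
Friction: W_f = μ_k mg d = (0.24)(2.53)(9.8)(3.84) = 22.85 J
Energy at base of ramp: E = 176.97 − 22.85 = 154.12 J
At max height all remaining energy is PE: mgh = E ⇒ h = E/(mg) = 154.12/(2.53 × 9.8) = 6.216 m

h = 6.22 m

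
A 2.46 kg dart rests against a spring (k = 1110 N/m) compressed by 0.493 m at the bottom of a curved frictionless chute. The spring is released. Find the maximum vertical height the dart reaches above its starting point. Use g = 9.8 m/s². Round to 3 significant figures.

h = 5.60 m

Energy conservation from release to the highest point: ½kx² = mgh
h = kx²/(2mg) = (1110)(0.493)²/(2 × 2.46 × 9.8) = 5.595 m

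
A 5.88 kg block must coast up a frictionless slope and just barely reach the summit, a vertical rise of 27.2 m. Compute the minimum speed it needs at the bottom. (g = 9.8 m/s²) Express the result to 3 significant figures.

At the top it is momentarily at rest, so all KE converts to PE: ½mv² = mgh
v = √(2gh) = √(2 × 9.8 × 27.2) = 23.09 m/s

v = 23.1 m/s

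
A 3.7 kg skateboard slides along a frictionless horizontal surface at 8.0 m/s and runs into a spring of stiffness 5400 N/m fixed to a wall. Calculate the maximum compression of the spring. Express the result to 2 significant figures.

x = 0.21 m

At max compression the skateboard is momentarily at rest: ½mv² = ½kx²
x = v√(m/k) = 8.0 × √(3.7/5400) = 0.2094 m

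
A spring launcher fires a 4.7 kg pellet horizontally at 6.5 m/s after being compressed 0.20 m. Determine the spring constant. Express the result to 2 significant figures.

Energy stored in the spring equals the launch KE: ½kx² = ½mv²
k = mv²/x² = (4.7)(6.5)²/(0.20)² = 4964 N/m

k = 5000 N/m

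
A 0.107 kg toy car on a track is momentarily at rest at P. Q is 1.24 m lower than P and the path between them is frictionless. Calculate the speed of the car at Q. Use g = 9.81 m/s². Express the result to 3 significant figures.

Equating total energy at the two states: mgh = ½mv²
The mass cancels from both sides.
v = √(2gh) = √(2 × 9.81 × 1.24) = √24.329 = 4.932 m/s

v = 4.93 m/s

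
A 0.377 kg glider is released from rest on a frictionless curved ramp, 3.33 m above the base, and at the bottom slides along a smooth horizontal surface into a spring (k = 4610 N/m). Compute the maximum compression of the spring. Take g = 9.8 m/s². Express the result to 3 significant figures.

Energy conservation (no friction) from release to max compression: mgh = ½kx²
x = √(2mgh/k) = √(2 × 0.377 × 9.8 × 3.33 / 4610) = 0.07306 m

x = 0.0731 m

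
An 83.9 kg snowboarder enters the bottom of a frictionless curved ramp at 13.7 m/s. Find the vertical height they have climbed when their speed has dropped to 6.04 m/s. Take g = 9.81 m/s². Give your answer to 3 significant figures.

h = 7.71 m

Conservation of energy: ½mv₁² = ½mv₂² + mgh
h = (v₁² − v₂²)/(2g) = (13.7² − 6.04²)/(2 × 9.81) = 7.707 m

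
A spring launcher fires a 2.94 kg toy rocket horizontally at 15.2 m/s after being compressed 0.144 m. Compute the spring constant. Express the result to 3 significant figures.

k = 32800 N/m

Energy stored in the spring equals the launch KE: ½kx² = ½mv²
k = mv²/x² = (2.94)(15.2)²/(0.144)² = 32757 N/m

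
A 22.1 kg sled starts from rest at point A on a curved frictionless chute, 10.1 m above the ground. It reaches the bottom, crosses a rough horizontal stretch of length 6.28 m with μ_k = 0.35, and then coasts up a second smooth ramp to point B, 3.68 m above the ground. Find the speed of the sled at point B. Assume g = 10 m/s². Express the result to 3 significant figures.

Energy at A: mgh₁ = (22.1)(10)(10.1) = 2232.1 J
Friction loss: W_f = μ_k mg d = 485.8 J
At B: ½mv² + mgh₂ = mgh₁ − W_f
½mv² = 2232.1 − 485.8 − 813.28 = 933.06 J
v = √(2 × 933.06/22.1) = 9.189 m/s

v = 9.19 m/s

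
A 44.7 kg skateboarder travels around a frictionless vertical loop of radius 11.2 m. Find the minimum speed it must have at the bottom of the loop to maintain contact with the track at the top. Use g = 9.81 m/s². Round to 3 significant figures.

v = 23.4 m/s

At the top: mg = mv_top²/r ⇒ v_top² = gr = 109.9 m²/s²
Energy from bottom to top (height 2r): ½mv_bot² = ½mv_top² + mg(2r)
v_bot² = gr + 4gr = 5gr = 549.4
v_bot = √(5gr) = 23.44 m/s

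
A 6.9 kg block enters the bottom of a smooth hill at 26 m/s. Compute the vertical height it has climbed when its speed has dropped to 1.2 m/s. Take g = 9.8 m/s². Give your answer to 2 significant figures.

h = 34 m

Energy balance between the two points: ½mv₁² = ½mv₂² + mgh
h = (v₁² − v₂²)/(2g) = (26² − 1.2²)/(2 × 9.8) = 34.42 m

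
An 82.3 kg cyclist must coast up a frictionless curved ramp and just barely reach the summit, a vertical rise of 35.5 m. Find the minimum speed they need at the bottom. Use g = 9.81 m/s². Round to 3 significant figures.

At the top they are momentarily at rest, so all KE converts to PE: ½mv² = mgh
v = √(2gh) = √(2 × 9.81 × 35.5) = 26.39 m/s

v = 26.4 m/s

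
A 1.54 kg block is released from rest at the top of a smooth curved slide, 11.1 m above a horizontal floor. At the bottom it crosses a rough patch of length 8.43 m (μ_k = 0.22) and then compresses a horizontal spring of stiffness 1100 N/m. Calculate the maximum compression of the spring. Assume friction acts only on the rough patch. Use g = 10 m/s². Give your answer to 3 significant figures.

Initial energy: E₁ = mgh = (1.54)(10)(11.1) = 170.94 J
Friction removes W_f = μ_k mg d = (0.22)(1.54)(10)(8.43) = 28.56 J
Energy reaching the spring: E = 170.94 − 28.56 = 142.38 J
At max compression ½kx² = E ⇒ x = √(2E/k) = √(2 × 142.38/1100) = 0.5088 m

x = 0.509 m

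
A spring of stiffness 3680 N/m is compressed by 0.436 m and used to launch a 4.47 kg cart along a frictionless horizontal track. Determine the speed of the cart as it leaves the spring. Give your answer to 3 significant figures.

Spring PE converts entirely to kinetic energy: ½kx² = ½mv²
v = x√(k/m) = 0.436 × √(3680/4.47) = 12.51 m/s

v = 12.5 m/s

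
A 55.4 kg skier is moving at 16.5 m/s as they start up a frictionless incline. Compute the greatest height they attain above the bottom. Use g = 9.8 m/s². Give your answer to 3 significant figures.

h = 13.9 m

By energy conservation, ½mv² = mgh
h = v²/(2g) = 16.5²/(2 × 9.8) = 13.89 m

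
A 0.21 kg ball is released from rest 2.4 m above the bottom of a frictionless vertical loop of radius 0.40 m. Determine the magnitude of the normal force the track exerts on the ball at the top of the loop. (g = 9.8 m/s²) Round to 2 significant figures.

Energy from release to top (height 2r): mgh = ½mv_top² + mg(2r)
v_top² = 2g(h − 2r) = 2(9.8)(2.4 − 0.8000) = 31.360 m²/s²
At the top, both N and weight point toward the centre: N + mg = mv_top²/r
N = m(v_top²/r − g) = 0.21(31.360/0.40 − 9.8) = 14.41 N

N = 14 N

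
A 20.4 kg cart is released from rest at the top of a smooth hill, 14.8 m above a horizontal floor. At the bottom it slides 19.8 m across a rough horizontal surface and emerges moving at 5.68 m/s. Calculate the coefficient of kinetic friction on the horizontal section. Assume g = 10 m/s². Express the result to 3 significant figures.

Applying the work–energy principle:
mgh = ½mv² + μ_k m g d
mgh = 3019.2 J; ½mv² = 329.08 J
W_f = 3019.2 − 329.08 = 2690 J
μ_k = W_f/(mg·d) = 2690/(204.0 × 19.8) = 0.6660

μ_k = 0.666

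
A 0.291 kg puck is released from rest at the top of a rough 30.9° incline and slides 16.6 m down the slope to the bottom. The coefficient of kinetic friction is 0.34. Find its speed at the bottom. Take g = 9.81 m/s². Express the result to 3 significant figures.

Taking the bottom as reference, mgh = ½mv² + μ_k N L with h = L sinθ, N = mg cosθ:
mgh = mgL sinθ = (0.291)(9.81)(16.6)sin30.9° = 24.336 J
W_f = μ_k mg cosθ · L = (0.34)(0.291)(9.81)cos30.9°·16.6 = 13.83 J
½mv² = 24.336 − 13.83 = 10.511 J
v = √(2 × 10.511/0.291) = 8.499 m/s

v = 8.50 m/s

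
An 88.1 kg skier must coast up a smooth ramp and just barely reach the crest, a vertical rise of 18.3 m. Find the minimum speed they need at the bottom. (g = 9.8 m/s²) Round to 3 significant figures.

At the top they are momentarily at rest, so all KE converts to PE: ½mv² = mgh
v = √(2gh) = √(2 × 9.8 × 18.3) = 18.94 m/s

v = 18.9 m/s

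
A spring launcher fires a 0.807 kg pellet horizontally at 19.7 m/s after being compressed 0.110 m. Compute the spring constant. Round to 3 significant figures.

k = 25900 N/m

½kx² = ½mv²
k = mv²/x² = (0.807)(19.7)²/(0.110)² = 25883 N/m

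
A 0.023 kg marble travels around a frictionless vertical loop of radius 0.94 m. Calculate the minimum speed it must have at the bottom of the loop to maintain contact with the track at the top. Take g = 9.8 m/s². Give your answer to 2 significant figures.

At the top: mg = mv_top²/r ⇒ v_top² = gr = 9.212 m²/s²
Energy from bottom to top (height 2r): ½mv_bot² = ½mv_top² + mg(2r)
v_bot² = gr + 4gr = 5gr = 46.06
v_bot = √(5gr) = 6.787 m/s

v = 6.8 m/s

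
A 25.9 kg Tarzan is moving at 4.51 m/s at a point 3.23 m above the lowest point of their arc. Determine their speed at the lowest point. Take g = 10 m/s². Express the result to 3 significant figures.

v = 9.22 m/s

Mechanical energy is conserved (no friction): ½mv₀² + mgh = ½mv²
v² = v₀² + 2gh = (4.51)² + 2(10)(3.23) = 84.940
v = √84.940 = 9.216 m/s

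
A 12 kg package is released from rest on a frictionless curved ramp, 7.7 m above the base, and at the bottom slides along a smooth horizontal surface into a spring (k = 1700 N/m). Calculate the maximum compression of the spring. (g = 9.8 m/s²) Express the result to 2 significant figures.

x = 1.0 m

Energy conservation (no friction) from release to max compression: mgh = ½kx²
x = √(2mgh/k) = √(2 × 12 × 9.8 × 7.7 / 1700) = 1.032 m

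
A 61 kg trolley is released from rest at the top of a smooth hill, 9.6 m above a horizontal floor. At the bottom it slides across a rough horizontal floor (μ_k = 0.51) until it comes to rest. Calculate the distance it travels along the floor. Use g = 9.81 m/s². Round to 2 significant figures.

d = 19 m

Applying the work–energy principle:
At rest all PE has been dissipated by friction: mgh = μ_k m g d
d = h/μ_k = 9.6/0.51 = 18.82 m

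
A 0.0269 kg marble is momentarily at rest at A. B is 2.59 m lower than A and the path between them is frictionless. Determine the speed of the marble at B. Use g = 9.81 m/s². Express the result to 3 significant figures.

v = 7.13 m/s

Mechanical energy is conserved (no friction): mgh = ½mv²
v = √(2gh) = √(2 × 9.81 × 2.59) = √50.816 = 7.129 m/s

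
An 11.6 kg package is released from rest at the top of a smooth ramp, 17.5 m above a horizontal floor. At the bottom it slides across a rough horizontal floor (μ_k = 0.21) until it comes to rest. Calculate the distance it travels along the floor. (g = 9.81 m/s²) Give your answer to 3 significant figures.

d = 83.3 m

Applying the work–energy principle:
At rest all PE has been dissipated by friction: mgh = μ_k m g d
d = h/μ_k = 17.5/0.21 = 83.33 m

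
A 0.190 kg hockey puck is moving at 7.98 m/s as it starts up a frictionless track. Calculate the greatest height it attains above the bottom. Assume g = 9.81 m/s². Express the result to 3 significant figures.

h = 3.25 m

Setting KE at the bottom equal to PE gained: ½mv² = mgh
h = v²/(2g) = 7.98²/(2 × 9.81) = 3.246 m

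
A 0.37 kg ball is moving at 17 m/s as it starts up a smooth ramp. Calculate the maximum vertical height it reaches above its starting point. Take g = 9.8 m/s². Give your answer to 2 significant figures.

h = 15 m

Setting KE at the bottom equal to PE gained: ½mv² = mgh
h = v²/(2g) = 17²/(2 × 9.8) = 14.74 m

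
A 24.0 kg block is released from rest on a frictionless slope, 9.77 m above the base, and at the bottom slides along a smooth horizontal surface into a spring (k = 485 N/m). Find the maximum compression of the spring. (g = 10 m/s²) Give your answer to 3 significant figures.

x = 3.11 m

At max compression the block is momentarily at rest: mgh = ½kx²
x = √(2mgh/k) = √(2 × 24.0 × 10 × 9.77 / 485) = 3.110 m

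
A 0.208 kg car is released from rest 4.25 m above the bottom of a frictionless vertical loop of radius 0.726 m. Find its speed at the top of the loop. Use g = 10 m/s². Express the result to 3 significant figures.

v = 7.48 m/s

Energy conservation: mgh = ½mv_top² + mg(2r)
v_top² = 2g(h − 2r) = 2(10)(4.25 − 1.452) = 55.96
v_top = 7.481 m/s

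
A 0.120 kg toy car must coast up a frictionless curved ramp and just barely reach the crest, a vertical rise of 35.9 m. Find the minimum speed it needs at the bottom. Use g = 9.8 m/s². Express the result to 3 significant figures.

At the top it is momentarily at rest, so all KE converts to PE: ½mv² = mgh
v = √(2gh) = √(2 × 9.8 × 35.9) = 26.53 m/s

v = 26.5 m/s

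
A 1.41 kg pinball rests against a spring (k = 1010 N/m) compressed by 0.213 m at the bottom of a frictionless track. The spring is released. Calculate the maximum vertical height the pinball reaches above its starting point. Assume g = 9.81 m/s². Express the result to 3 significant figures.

All spring PE becomes gravitational PE at the highest point: ½kx² = mgh
h = kx²/(2mg) = (1010)(0.213)²/(2 × 1.41 × 9.81) = 1.656 m

h = 1.66 m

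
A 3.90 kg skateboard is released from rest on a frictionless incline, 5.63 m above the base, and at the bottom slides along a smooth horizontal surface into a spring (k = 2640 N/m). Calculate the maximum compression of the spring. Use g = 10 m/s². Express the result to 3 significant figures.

Energy conservation (no friction) from release to max compression: mgh = ½kx²
x = √(2mgh/k) = √(2 × 3.90 × 10 × 5.63 / 2640) = 0.4078 m

x = 0.408 m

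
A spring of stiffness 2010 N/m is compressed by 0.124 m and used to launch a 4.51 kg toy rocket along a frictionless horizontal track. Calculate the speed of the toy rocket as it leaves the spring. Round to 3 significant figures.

Conservation of energy: ½kx² = ½mv²
v = x√(k/m) = 0.124 × √(2010/4.51) = 2.618 m/s

v = 2.62 m/s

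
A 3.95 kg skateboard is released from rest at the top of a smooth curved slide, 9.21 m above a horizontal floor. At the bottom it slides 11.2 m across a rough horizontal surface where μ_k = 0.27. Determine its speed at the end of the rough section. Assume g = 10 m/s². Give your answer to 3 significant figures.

v = 11.1 m/s

Applying the work–energy principle:
mgh = ½mv² + μ_k m g d
W_f = μ_k mg d = (0.27)(3.95)(10)(11.2) = 119.4 J
½mv² = mgh − W_f = 363.80 − 119.4 = 244.35 J
v = √(2 × 244.35/3.95) = 11.12 m/s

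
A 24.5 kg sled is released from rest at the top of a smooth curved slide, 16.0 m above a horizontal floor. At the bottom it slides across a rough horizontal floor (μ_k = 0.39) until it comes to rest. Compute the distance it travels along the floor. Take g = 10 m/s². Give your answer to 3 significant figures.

d = 41.0 m

Energy bookkeeping (friction removes W_f = μ_k N d):
At rest all PE has been dissipated by friction: mgh = μ_k m g d
d = h/μ_k = 16.0/0.39 = 41.03 m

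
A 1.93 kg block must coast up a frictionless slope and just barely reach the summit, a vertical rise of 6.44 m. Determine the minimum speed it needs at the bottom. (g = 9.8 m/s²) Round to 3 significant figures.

v = 11.2 m/s

At the top it is momentarily at rest, so all KE converts to PE: ½mv² = mgh
v = √(2gh) = √(2 × 9.8 × 6.44) = 11.23 m/s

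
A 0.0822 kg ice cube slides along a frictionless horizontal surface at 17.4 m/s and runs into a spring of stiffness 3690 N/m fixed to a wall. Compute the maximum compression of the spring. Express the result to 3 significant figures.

Conservation of energy between contact and max compression: ½mv² = ½kx²
x = v√(m/k) = 17.4 × √(0.0822/3690) = 0.08212 m

x = 0.0821 m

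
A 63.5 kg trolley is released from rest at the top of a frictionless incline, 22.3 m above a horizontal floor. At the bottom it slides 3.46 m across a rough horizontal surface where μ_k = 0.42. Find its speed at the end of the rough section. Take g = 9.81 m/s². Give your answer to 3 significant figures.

v = 20.2 m/s

Energy bookkeeping (friction removes W_f = μ_k N d):
mgh = ½mv² + μ_k m g d
W_f = μ_k mg d = (0.42)(63.5)(9.81)(3.46) = 905.2 J
½mv² = mgh − W_f = 13891 − 905.2 = 12986 J
v = √(2 × 12986/63.5) = 20.22 m/s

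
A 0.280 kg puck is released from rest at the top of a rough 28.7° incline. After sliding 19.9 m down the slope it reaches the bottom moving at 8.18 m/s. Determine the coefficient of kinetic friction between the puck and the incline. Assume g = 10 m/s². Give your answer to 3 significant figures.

mgh = ½mv² + μ_k (mg cosθ) L, with h = L sinθ
mgL sinθ = 26.758 J; ½mv² = 9.3677 J
W_f = 26.758 − 9.3677 = 17.39 J
μ_k = W_f/(mg cosθ · L) = 17.39/(2.456 × 19.9) = 0.3558

μ_k = 0.356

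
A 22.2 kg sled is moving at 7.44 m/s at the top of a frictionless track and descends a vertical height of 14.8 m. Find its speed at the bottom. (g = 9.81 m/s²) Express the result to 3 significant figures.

v = 18.6 m/s

Equating total energy at the two states: ½mv₀² + mgh = ½mv²
v² = v₀² + 2gh = (7.44)² + 2(9.81)(14.8) = 345.73
v = √345.73 = 18.59 m/s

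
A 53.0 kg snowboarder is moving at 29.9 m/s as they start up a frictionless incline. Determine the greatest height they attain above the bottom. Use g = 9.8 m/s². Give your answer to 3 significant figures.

By energy conservation, ½mv² = mgh
h = v²/(2g) = 29.9²/(2 × 9.8) = 45.61 m

h = 45.6 m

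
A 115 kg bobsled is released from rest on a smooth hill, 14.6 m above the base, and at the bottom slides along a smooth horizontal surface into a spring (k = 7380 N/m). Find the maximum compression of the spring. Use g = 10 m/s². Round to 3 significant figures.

x = 2.13 m

At max compression the bobsled is momentarily at rest: mgh = ½kx²
x = √(2mgh/k) = √(2 × 115 × 10 × 14.6 / 7380) = 2.133 m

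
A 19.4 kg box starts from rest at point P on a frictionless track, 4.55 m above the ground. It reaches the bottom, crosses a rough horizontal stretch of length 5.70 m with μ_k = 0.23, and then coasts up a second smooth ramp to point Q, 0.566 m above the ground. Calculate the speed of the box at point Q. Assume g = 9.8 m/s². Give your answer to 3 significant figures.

v = 7.24 m/s

Energy at P: mgh₁ = (19.4)(9.8)(4.55) = 865.05 J
Friction loss: W_f = μ_k mg d = 249.2 J
At Q: ½mv² + mgh₂ = mgh₁ − W_f
½mv² = 865.05 − 249.2 − 107.61 = 508.19 J
v = √(2 × 508.19/19.4) = 7.238 m/s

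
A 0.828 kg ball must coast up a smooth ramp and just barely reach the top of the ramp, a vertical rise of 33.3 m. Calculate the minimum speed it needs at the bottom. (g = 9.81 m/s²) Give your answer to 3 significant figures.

At the top it is momentarily at rest, so all KE converts to PE: ½mv² = mgh
v = √(2gh) = √(2 × 9.81 × 33.3) = 25.56 m/s

v = 25.6 m/s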